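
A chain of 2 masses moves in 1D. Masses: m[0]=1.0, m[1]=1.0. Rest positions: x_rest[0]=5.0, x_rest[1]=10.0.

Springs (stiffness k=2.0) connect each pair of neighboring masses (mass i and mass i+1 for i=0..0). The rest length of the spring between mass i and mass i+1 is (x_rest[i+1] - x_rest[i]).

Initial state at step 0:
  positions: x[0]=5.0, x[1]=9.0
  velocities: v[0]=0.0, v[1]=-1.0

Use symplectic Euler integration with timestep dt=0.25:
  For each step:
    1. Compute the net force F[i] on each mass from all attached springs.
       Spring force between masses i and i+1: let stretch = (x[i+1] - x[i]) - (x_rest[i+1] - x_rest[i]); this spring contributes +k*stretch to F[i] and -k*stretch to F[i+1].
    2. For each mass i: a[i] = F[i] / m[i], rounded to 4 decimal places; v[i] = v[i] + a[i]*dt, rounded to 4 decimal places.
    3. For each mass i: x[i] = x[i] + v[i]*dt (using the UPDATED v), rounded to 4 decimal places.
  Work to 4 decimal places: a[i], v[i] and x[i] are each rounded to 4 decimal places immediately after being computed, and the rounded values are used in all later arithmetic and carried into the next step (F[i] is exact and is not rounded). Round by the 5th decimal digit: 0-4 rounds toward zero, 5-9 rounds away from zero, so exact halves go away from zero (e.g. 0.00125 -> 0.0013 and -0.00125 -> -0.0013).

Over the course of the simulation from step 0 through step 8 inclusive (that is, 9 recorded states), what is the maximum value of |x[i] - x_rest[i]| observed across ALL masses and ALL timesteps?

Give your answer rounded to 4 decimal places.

Step 0: x=[5.0000 9.0000] v=[0.0000 -1.0000]
Step 1: x=[4.8750 8.8750] v=[-0.5000 -0.5000]
Step 2: x=[4.6250 8.8750] v=[-1.0000 0.0000]
Step 3: x=[4.2813 8.9688] v=[-1.3750 0.3750]
Step 4: x=[3.8985 9.1016] v=[-1.5313 0.5313]
Step 5: x=[3.5411 9.2091] v=[-1.4298 0.4298]
Step 6: x=[3.2672 9.2331] v=[-1.0958 0.0958]
Step 7: x=[3.1140 9.1363] v=[-0.6129 -0.3872]
Step 8: x=[3.0886 8.9117] v=[-0.1018 -0.8984]
Max displacement = 1.9114

Answer: 1.9114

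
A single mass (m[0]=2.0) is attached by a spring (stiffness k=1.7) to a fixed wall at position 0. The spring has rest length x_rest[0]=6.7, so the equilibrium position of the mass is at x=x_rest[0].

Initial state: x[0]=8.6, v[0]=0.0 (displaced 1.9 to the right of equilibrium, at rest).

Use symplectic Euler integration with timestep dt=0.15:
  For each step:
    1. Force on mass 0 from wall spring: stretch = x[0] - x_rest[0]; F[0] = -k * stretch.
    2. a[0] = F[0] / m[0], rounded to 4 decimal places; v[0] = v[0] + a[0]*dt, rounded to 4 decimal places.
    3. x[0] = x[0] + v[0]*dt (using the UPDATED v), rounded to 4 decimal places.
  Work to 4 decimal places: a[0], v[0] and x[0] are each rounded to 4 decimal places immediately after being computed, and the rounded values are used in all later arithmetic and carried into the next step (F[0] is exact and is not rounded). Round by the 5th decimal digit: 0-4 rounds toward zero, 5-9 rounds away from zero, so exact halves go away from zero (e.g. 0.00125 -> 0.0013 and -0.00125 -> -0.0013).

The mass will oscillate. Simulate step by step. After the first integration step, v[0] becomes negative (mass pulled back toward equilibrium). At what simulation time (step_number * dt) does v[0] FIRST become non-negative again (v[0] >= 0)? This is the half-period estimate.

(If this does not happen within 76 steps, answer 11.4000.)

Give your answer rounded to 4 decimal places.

Step 0: x=[8.6000] v=[0.0000]
Step 1: x=[8.5637] v=[-0.2423]
Step 2: x=[8.4917] v=[-0.4799]
Step 3: x=[8.3855] v=[-0.7083]
Step 4: x=[8.2470] v=[-0.9232]
Step 5: x=[8.0789] v=[-1.1205]
Step 6: x=[7.8845] v=[-1.2963]
Step 7: x=[7.6674] v=[-1.4473]
Step 8: x=[7.4318] v=[-1.5706]
Step 9: x=[7.1822] v=[-1.6639]
Step 10: x=[6.9234] v=[-1.7254]
Step 11: x=[6.6603] v=[-1.7539]
Step 12: x=[6.3980] v=[-1.7488]
Step 13: x=[6.1415] v=[-1.7103]
Step 14: x=[5.8956] v=[-1.6391]
Step 15: x=[5.6651] v=[-1.5365]
Step 16: x=[5.4544] v=[-1.4045]
Step 17: x=[5.2675] v=[-1.2457]
Step 18: x=[5.1080] v=[-1.0631]
Step 19: x=[4.9790] v=[-0.8601]
Step 20: x=[4.8829] v=[-0.6407]
Step 21: x=[4.8216] v=[-0.4090]
Step 22: x=[4.7962] v=[-0.1695]
Step 23: x=[4.8072] v=[0.0732]
First v>=0 after going negative at step 23, time=3.4500

Answer: 3.4500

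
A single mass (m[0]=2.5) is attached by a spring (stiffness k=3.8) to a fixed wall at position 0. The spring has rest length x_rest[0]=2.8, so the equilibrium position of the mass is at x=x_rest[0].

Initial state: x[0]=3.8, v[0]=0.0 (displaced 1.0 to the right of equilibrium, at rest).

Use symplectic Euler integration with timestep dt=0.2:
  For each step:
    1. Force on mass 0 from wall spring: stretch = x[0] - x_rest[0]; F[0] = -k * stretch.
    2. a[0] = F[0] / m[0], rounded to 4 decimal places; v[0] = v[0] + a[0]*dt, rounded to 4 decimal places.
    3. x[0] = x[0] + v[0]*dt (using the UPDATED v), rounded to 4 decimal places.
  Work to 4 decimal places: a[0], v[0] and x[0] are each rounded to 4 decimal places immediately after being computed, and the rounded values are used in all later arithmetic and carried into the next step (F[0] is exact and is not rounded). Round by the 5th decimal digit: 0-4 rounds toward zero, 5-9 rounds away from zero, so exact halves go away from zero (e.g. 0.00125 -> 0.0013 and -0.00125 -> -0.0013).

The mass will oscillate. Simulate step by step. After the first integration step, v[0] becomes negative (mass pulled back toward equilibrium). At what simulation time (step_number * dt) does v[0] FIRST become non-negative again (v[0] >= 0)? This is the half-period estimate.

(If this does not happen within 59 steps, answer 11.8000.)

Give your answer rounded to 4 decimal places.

Answer: 2.6000

Derivation:
Step 0: x=[3.8000] v=[0.0000]
Step 1: x=[3.7392] v=[-0.3040]
Step 2: x=[3.6213] v=[-0.5895]
Step 3: x=[3.4535] v=[-0.8392]
Step 4: x=[3.2459] v=[-1.0379]
Step 5: x=[3.0112] v=[-1.1735]
Step 6: x=[2.7637] v=[-1.2377]
Step 7: x=[2.5184] v=[-1.2267]
Step 8: x=[2.2902] v=[-1.1411]
Step 9: x=[2.0930] v=[-0.9861]
Step 10: x=[1.9388] v=[-0.7712]
Step 11: x=[1.8369] v=[-0.5094]
Step 12: x=[1.7936] v=[-0.2166]
Step 13: x=[1.8115] v=[0.0893]
First v>=0 after going negative at step 13, time=2.6000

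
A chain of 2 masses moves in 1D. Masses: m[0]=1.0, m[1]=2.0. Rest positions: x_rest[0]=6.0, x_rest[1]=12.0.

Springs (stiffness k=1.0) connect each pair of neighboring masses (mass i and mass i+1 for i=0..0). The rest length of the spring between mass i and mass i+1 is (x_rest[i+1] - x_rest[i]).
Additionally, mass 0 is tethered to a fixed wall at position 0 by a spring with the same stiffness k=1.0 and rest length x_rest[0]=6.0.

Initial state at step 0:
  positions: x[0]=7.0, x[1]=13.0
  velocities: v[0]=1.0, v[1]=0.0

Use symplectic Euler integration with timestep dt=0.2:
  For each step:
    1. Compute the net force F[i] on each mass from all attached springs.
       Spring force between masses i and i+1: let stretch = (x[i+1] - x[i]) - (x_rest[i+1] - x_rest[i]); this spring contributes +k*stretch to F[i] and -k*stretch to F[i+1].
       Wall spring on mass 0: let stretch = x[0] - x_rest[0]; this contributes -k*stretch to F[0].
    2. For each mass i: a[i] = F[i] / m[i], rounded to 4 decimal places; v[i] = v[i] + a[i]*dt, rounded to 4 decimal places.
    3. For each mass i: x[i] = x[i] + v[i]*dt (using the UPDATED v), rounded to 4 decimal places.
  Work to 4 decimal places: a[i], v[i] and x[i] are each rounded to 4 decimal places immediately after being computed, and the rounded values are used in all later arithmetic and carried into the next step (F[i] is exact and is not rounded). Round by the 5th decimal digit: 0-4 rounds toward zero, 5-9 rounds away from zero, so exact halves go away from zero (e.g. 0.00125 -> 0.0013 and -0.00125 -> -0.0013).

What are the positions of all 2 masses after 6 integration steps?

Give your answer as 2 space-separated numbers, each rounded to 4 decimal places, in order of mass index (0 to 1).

Answer: 7.0771 13.0693

Derivation:
Step 0: x=[7.0000 13.0000] v=[1.0000 0.0000]
Step 1: x=[7.1600 13.0000] v=[0.8000 0.0000]
Step 2: x=[7.2672 13.0032] v=[0.5360 0.0160]
Step 3: x=[7.3132 13.0117] v=[0.2298 0.0424]
Step 4: x=[7.2946 13.0262] v=[-0.0931 0.0726]
Step 5: x=[7.2135 13.0461] v=[-0.4057 0.0994]
Step 6: x=[7.0771 13.0693] v=[-0.6819 0.1161]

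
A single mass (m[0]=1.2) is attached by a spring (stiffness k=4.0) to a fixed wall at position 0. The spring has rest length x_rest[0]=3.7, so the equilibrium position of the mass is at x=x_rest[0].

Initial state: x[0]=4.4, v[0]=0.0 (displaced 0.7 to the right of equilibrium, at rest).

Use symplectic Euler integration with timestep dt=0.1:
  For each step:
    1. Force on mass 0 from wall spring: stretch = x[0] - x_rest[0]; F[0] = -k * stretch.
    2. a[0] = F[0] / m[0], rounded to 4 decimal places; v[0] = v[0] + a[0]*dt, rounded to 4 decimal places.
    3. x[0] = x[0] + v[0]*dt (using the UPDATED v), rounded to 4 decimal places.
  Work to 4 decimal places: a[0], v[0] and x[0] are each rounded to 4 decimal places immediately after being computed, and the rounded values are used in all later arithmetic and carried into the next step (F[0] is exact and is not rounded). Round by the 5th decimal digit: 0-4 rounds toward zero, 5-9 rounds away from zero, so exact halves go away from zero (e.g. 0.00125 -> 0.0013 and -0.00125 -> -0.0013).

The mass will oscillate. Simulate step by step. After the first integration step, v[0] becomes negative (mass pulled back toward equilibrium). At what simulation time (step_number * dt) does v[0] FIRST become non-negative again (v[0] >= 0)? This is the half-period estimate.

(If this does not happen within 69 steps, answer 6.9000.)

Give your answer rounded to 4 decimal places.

Step 0: x=[4.4000] v=[0.0000]
Step 1: x=[4.3767] v=[-0.2333]
Step 2: x=[4.3308] v=[-0.4589]
Step 3: x=[4.2639] v=[-0.6692]
Step 4: x=[4.1782] v=[-0.8572]
Step 5: x=[4.0765] v=[-1.0166]
Step 6: x=[3.9623] v=[-1.1421]
Step 7: x=[3.8394] v=[-1.2295]
Step 8: x=[3.7118] v=[-1.2760]
Step 9: x=[3.5838] v=[-1.2799]
Step 10: x=[3.4597] v=[-1.2412]
Step 11: x=[3.3436] v=[-1.1611]
Step 12: x=[3.2394] v=[-1.0423]
Step 13: x=[3.1505] v=[-0.8888]
Step 14: x=[3.0799] v=[-0.7056]
Step 15: x=[3.0300] v=[-0.4989]
Step 16: x=[3.0024] v=[-0.2756]
Step 17: x=[2.9981] v=[-0.0431]
Step 18: x=[3.0172] v=[0.1909]
First v>=0 after going negative at step 18, time=1.8000

Answer: 1.8000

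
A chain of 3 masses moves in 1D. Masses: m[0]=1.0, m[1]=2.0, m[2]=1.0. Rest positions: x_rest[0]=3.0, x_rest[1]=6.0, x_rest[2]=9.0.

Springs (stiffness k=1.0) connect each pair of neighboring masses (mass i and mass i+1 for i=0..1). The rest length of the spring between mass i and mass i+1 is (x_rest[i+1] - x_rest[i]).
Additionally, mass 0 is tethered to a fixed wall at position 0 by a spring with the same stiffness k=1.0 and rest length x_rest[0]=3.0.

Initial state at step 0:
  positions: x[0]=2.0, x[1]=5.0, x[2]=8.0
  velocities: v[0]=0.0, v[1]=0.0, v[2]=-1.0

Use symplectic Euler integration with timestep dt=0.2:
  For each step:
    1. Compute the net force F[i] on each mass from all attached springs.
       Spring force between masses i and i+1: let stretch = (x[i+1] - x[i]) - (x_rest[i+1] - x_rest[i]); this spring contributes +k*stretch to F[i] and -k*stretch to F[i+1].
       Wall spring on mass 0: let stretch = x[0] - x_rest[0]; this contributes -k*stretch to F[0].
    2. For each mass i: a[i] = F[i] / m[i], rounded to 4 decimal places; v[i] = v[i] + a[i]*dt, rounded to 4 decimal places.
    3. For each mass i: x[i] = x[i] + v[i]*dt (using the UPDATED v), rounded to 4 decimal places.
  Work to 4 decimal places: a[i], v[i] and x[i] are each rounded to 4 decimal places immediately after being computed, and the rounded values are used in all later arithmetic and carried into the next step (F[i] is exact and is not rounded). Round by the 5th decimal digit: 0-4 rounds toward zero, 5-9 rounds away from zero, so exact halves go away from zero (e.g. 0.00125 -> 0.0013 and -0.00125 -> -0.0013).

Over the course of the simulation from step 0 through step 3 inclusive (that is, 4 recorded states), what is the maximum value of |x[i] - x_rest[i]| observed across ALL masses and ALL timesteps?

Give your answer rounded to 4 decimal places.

Answer: 1.5684

Derivation:
Step 0: x=[2.0000 5.0000 8.0000] v=[0.0000 0.0000 -1.0000]
Step 1: x=[2.0400 5.0000 7.8000] v=[0.2000 0.0000 -1.0000]
Step 2: x=[2.1168 4.9968 7.6080] v=[0.3840 -0.0160 -0.9600]
Step 3: x=[2.2241 4.9882 7.4316] v=[0.5366 -0.0429 -0.8822]
Max displacement = 1.5684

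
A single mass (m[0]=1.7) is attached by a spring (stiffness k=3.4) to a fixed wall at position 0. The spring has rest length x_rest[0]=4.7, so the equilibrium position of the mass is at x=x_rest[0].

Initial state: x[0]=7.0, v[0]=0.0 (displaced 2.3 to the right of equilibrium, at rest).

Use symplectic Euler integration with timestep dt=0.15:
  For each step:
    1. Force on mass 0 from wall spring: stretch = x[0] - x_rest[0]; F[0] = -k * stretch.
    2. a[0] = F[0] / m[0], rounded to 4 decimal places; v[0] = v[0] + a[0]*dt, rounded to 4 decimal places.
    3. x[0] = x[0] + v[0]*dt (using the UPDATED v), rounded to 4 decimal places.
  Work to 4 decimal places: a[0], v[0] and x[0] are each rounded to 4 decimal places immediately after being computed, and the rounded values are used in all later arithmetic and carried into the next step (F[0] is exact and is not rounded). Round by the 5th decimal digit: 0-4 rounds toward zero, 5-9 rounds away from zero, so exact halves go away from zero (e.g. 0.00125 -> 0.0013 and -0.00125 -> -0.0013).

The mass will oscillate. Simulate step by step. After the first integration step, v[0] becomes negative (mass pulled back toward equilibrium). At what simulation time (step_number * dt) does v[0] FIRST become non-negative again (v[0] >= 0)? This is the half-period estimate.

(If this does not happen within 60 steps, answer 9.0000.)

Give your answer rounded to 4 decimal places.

Step 0: x=[7.0000] v=[0.0000]
Step 1: x=[6.8965] v=[-0.6900]
Step 2: x=[6.6942] v=[-1.3490]
Step 3: x=[6.4021] v=[-1.9473]
Step 4: x=[6.0334] v=[-2.4579]
Step 5: x=[5.6047] v=[-2.8579]
Step 6: x=[5.1353] v=[-3.1293]
Step 7: x=[4.6463] v=[-3.2599]
Step 8: x=[4.1597] v=[-3.2438]
Step 9: x=[3.6974] v=[-3.0817]
Step 10: x=[3.2803] v=[-2.7809]
Step 11: x=[2.9271] v=[-2.3550]
Step 12: x=[2.6536] v=[-1.8231]
Step 13: x=[2.4722] v=[-1.2092]
Step 14: x=[2.3911] v=[-0.5409]
Step 15: x=[2.4139] v=[0.1518]
First v>=0 after going negative at step 15, time=2.2500

Answer: 2.2500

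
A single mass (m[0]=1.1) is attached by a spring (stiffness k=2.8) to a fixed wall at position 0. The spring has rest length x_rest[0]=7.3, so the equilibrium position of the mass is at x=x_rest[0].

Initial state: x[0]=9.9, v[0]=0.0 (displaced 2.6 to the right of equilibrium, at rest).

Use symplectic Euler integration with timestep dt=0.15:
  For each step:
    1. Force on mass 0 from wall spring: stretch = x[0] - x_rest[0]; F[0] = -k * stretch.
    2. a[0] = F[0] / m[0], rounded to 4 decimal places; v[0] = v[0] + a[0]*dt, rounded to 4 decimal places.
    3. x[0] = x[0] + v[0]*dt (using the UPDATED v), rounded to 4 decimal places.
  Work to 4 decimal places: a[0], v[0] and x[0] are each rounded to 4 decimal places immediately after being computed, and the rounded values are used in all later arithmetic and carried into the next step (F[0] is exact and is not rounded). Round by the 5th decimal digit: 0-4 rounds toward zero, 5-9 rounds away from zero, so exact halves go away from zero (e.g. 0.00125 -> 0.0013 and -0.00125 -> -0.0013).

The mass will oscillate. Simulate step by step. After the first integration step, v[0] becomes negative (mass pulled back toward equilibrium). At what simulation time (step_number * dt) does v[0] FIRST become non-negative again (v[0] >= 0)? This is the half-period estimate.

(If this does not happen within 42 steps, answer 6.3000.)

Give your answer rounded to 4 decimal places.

Answer: 2.1000

Derivation:
Step 0: x=[9.9000] v=[0.0000]
Step 1: x=[9.7511] v=[-0.9927]
Step 2: x=[9.4618] v=[-1.9286]
Step 3: x=[9.0487] v=[-2.7540]
Step 4: x=[8.5354] v=[-3.4217]
Step 5: x=[7.9514] v=[-3.8934]
Step 6: x=[7.3301] v=[-4.1421]
Step 7: x=[6.7071] v=[-4.1536]
Step 8: x=[6.1180] v=[-3.9272]
Step 9: x=[5.5966] v=[-3.4759]
Step 10: x=[5.1728] v=[-2.8255]
Step 11: x=[4.8708] v=[-2.0133]
Step 12: x=[4.7079] v=[-1.0858]
Step 13: x=[4.6935] v=[-0.0961]
Step 14: x=[4.8284] v=[0.8991]
First v>=0 after going negative at step 14, time=2.1000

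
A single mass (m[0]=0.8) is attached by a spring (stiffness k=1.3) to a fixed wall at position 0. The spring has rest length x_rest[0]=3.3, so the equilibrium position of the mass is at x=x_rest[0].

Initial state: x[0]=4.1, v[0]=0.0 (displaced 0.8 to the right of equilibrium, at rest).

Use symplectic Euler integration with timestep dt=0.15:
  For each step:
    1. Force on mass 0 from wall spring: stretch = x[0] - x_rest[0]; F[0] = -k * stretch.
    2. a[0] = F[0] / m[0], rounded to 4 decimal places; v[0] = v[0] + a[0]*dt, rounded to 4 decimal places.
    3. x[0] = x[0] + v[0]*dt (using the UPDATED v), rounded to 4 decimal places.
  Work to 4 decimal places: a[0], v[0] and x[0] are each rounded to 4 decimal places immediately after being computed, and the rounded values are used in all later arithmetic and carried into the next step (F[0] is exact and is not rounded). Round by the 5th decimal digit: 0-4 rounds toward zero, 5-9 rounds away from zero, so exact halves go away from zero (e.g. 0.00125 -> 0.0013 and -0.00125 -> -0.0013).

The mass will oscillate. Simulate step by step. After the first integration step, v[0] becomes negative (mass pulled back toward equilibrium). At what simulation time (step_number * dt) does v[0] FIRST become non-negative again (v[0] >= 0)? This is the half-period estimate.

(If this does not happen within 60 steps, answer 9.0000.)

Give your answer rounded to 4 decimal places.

Step 0: x=[4.1000] v=[0.0000]
Step 1: x=[4.0708] v=[-0.1950]
Step 2: x=[4.0134] v=[-0.3829]
Step 3: x=[3.9299] v=[-0.5568]
Step 4: x=[3.8234] v=[-0.7103]
Step 5: x=[3.6977] v=[-0.8379]
Step 6: x=[3.5575] v=[-0.9348]
Step 7: x=[3.4079] v=[-0.9976]
Step 8: x=[3.2543] v=[-1.0239]
Step 9: x=[3.1024] v=[-1.0128]
Step 10: x=[2.9577] v=[-0.9646]
Step 11: x=[2.8255] v=[-0.8812]
Step 12: x=[2.7107] v=[-0.7655]
Step 13: x=[2.6174] v=[-0.6219]
Step 14: x=[2.5491] v=[-0.4555]
Step 15: x=[2.5082] v=[-0.2725]
Step 16: x=[2.4963] v=[-0.0795]
Step 17: x=[2.5138] v=[0.1164]
First v>=0 after going negative at step 17, time=2.5500

Answer: 2.5500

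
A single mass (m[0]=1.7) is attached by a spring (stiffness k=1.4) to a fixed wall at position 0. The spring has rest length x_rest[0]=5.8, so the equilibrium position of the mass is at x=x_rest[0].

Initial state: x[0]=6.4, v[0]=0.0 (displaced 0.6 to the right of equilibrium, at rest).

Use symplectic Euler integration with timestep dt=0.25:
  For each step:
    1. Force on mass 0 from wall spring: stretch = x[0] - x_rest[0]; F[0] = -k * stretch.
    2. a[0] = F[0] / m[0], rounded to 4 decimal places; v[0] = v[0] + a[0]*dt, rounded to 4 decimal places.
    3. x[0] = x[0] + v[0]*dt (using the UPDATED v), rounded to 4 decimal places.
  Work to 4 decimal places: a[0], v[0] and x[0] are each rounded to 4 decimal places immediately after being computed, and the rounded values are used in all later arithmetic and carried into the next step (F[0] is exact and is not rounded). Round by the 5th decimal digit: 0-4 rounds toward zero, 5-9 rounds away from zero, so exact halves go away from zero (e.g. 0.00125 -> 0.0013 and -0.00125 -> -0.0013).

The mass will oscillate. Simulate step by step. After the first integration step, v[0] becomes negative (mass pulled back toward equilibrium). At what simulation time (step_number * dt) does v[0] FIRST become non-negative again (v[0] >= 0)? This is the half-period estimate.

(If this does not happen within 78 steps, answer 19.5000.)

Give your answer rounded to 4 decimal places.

Answer: 3.5000

Derivation:
Step 0: x=[6.4000] v=[0.0000]
Step 1: x=[6.3691] v=[-0.1235]
Step 2: x=[6.3089] v=[-0.2407]
Step 3: x=[6.2225] v=[-0.3455]
Step 4: x=[6.1144] v=[-0.4325]
Step 5: x=[5.9901] v=[-0.4972]
Step 6: x=[5.8560] v=[-0.5364]
Step 7: x=[5.7190] v=[-0.5479]
Step 8: x=[5.5862] v=[-0.5312]
Step 9: x=[5.4644] v=[-0.4872]
Step 10: x=[5.3599] v=[-0.4181]
Step 11: x=[5.2780] v=[-0.3275]
Step 12: x=[5.2230] v=[-0.2200]
Step 13: x=[5.1977] v=[-0.1012]
Step 14: x=[5.2034] v=[0.0228]
First v>=0 after going negative at step 14, time=3.5000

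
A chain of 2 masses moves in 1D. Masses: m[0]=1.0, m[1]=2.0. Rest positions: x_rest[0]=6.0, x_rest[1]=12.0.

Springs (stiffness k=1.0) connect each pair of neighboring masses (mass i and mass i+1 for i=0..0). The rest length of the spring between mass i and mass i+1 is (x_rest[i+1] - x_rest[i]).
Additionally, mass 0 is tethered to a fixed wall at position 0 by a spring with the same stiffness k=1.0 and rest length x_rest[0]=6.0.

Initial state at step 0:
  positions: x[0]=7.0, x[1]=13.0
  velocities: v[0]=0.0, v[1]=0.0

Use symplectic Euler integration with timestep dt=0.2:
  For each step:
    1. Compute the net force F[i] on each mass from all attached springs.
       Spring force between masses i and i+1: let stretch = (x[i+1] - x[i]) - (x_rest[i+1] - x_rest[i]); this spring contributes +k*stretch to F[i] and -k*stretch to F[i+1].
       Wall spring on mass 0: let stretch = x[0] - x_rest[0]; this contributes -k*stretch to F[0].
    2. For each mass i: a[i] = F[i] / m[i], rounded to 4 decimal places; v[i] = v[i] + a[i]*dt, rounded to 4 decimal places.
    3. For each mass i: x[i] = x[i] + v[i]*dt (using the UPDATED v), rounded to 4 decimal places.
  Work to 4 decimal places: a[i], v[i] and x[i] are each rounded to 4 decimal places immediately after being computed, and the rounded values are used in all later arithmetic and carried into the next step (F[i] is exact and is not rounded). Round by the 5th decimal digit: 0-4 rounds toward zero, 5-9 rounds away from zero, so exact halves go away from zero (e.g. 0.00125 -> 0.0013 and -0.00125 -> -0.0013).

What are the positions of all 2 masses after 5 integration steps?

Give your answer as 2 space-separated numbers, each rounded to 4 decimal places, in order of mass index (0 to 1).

Answer: 6.5042 12.9742

Derivation:
Step 0: x=[7.0000 13.0000] v=[0.0000 0.0000]
Step 1: x=[6.9600 13.0000] v=[-0.2000 0.0000]
Step 2: x=[6.8832 12.9992] v=[-0.3840 -0.0040]
Step 3: x=[6.7757 12.9961] v=[-0.5374 -0.0156]
Step 4: x=[6.6460 12.9886] v=[-0.6485 -0.0376]
Step 5: x=[6.5042 12.9742] v=[-0.7092 -0.0719]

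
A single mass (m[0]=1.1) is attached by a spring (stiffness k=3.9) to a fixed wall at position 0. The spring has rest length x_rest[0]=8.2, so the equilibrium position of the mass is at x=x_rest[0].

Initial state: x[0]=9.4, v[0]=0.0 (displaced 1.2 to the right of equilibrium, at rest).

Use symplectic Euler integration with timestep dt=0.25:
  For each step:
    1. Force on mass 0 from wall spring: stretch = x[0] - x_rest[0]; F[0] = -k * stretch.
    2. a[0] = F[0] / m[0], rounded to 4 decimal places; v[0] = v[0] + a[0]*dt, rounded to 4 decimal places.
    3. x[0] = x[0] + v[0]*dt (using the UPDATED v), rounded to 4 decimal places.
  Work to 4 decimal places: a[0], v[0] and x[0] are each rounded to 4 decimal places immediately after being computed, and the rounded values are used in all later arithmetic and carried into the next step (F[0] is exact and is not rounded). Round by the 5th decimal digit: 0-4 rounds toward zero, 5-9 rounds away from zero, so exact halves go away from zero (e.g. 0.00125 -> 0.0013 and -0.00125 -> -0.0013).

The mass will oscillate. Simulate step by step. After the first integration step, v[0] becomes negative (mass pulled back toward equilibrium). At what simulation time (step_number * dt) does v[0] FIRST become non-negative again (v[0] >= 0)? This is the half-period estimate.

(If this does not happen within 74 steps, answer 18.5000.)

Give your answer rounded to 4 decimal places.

Step 0: x=[9.4000] v=[0.0000]
Step 1: x=[9.1341] v=[-1.0636]
Step 2: x=[8.6612] v=[-1.8916]
Step 3: x=[8.0861] v=[-2.3004]
Step 4: x=[7.5362] v=[-2.1995]
Step 5: x=[7.1334] v=[-1.6111]
Step 6: x=[6.9670] v=[-0.6657]
Step 7: x=[7.0738] v=[0.4272]
First v>=0 after going negative at step 7, time=1.7500

Answer: 1.7500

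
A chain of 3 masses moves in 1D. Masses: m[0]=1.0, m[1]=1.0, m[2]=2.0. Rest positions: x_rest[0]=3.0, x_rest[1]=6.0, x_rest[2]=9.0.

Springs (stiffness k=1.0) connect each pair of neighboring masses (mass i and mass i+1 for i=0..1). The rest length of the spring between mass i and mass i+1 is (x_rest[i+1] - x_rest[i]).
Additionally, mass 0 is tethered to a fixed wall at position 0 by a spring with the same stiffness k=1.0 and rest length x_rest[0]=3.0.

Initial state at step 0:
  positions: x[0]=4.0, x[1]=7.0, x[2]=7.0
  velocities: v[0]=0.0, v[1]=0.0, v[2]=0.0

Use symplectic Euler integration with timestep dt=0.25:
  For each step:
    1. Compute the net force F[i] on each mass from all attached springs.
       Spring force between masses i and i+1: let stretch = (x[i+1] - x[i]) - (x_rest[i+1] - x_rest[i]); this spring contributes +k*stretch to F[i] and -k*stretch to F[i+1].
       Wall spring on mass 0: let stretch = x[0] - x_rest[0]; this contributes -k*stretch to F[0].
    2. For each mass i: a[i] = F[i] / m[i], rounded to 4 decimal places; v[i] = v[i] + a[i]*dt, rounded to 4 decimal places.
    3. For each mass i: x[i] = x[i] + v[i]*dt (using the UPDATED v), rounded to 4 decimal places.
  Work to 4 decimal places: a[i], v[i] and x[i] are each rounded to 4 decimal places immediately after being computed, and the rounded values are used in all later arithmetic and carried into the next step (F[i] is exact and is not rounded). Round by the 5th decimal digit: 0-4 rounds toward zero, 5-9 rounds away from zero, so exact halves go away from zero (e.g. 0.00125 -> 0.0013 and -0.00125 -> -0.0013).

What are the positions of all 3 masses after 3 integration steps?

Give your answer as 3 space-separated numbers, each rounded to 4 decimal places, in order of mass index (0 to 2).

Step 0: x=[4.0000 7.0000 7.0000] v=[0.0000 0.0000 0.0000]
Step 1: x=[3.9375 6.8125 7.0938] v=[-0.2500 -0.7500 0.3750]
Step 2: x=[3.8086 6.4629 7.2725] v=[-0.5156 -1.3984 0.7149]
Step 3: x=[3.6076 5.9980 7.5197] v=[-0.8042 -1.8596 0.9887]

Answer: 3.6076 5.9980 7.5197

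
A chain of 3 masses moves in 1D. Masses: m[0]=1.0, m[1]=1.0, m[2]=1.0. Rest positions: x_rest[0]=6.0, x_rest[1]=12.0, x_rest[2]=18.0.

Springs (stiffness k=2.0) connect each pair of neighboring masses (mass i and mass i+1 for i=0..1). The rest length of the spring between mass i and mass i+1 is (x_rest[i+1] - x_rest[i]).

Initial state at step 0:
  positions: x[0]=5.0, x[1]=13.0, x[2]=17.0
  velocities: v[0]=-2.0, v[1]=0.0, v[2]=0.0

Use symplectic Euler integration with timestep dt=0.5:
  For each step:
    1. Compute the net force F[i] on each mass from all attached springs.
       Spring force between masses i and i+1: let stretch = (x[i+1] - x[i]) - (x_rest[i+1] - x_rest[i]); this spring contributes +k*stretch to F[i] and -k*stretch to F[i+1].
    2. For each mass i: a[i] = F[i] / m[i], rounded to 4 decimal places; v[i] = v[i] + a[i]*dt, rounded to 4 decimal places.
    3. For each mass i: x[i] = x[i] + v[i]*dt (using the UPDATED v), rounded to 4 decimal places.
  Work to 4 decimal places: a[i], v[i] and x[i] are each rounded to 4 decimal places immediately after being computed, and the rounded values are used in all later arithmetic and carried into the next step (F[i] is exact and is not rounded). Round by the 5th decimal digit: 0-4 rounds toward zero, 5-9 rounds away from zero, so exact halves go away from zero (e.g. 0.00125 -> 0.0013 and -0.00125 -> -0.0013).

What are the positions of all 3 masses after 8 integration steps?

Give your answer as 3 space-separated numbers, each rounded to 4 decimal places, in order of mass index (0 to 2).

Step 0: x=[5.0000 13.0000 17.0000] v=[-2.0000 0.0000 0.0000]
Step 1: x=[5.0000 11.0000 18.0000] v=[0.0000 -4.0000 2.0000]
Step 2: x=[5.0000 9.5000 18.5000] v=[0.0000 -3.0000 1.0000]
Step 3: x=[4.2500 10.2500 17.5000] v=[-1.5000 1.5000 -2.0000]
Step 4: x=[3.5000 11.6250 15.8750] v=[-1.5000 2.7500 -3.2500]
Step 5: x=[3.8125 11.0625 15.1250] v=[0.6250 -1.1250 -1.5000]
Step 6: x=[4.7500 8.9063 15.3438] v=[1.8750 -4.3125 0.4375]
Step 7: x=[4.7657 7.8907 15.3438] v=[0.0313 -2.0313 0.0000]
Step 8: x=[3.3439 9.0391 14.6173] v=[-2.8437 2.2968 -1.4531]

Answer: 3.3439 9.0391 14.6173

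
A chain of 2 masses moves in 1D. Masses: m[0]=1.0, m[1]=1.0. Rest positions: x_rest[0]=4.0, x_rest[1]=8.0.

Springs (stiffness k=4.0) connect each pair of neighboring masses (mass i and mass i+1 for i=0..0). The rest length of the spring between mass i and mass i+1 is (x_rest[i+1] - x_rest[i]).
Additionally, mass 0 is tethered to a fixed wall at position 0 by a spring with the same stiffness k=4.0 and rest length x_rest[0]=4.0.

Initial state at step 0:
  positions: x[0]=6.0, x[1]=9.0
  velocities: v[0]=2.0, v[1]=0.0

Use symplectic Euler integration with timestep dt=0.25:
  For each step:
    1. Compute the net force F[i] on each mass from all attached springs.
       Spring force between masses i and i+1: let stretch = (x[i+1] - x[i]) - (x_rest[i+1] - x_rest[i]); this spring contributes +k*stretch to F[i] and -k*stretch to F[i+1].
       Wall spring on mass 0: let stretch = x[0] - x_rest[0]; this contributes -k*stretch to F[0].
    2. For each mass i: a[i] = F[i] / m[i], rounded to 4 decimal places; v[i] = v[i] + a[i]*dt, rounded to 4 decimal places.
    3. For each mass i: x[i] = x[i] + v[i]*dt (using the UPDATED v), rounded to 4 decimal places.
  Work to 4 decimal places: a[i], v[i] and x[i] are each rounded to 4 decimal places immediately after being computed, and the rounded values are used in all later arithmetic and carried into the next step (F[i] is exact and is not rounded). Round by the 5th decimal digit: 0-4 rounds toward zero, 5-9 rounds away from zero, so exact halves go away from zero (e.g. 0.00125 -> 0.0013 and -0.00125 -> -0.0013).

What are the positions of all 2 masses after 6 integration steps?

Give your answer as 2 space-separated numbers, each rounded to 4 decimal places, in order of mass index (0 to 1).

Step 0: x=[6.0000 9.0000] v=[2.0000 0.0000]
Step 1: x=[5.7500 9.2500] v=[-1.0000 1.0000]
Step 2: x=[4.9375 9.6250] v=[-3.2500 1.5000]
Step 3: x=[4.0625 9.8281] v=[-3.5000 0.8125]
Step 4: x=[3.6133 9.5898] v=[-1.7969 -0.9531]
Step 5: x=[3.7549 8.8574] v=[0.5663 -2.9296]
Step 6: x=[4.2334 7.8494] v=[1.9139 -4.0321]

Answer: 4.2334 7.8494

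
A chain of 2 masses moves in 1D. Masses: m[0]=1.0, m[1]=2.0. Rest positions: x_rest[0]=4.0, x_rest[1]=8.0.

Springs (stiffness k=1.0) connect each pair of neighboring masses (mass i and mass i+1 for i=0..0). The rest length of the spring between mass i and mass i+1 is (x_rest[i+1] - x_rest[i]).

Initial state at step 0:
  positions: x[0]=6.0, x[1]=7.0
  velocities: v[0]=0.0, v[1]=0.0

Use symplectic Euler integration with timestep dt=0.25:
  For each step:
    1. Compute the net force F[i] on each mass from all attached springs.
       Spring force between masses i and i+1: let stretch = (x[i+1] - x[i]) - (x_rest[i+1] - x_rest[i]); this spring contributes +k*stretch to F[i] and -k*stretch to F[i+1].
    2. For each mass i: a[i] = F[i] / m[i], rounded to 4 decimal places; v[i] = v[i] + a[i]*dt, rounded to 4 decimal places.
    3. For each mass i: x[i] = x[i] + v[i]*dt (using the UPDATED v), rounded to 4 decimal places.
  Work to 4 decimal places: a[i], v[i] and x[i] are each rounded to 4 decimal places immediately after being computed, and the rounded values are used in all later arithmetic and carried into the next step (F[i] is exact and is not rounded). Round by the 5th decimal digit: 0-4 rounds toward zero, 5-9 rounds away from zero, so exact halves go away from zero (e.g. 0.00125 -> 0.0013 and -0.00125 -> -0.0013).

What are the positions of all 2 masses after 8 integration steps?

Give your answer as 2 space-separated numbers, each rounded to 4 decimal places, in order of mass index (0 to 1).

Answer: 2.2526 8.8739

Derivation:
Step 0: x=[6.0000 7.0000] v=[0.0000 0.0000]
Step 1: x=[5.8125 7.0938] v=[-0.7500 0.3750]
Step 2: x=[5.4551 7.2725] v=[-1.4297 0.7149]
Step 3: x=[4.9613 7.5194] v=[-1.9754 0.9877]
Step 4: x=[4.3773 7.8114] v=[-2.3359 1.1680]
Step 5: x=[3.7580 8.1211] v=[-2.4774 1.2388]
Step 6: x=[3.1614 8.4195] v=[-2.3866 1.1934]
Step 7: x=[2.6434 8.6785] v=[-2.0721 1.0361]
Step 8: x=[2.2526 8.8739] v=[-1.5633 0.7817]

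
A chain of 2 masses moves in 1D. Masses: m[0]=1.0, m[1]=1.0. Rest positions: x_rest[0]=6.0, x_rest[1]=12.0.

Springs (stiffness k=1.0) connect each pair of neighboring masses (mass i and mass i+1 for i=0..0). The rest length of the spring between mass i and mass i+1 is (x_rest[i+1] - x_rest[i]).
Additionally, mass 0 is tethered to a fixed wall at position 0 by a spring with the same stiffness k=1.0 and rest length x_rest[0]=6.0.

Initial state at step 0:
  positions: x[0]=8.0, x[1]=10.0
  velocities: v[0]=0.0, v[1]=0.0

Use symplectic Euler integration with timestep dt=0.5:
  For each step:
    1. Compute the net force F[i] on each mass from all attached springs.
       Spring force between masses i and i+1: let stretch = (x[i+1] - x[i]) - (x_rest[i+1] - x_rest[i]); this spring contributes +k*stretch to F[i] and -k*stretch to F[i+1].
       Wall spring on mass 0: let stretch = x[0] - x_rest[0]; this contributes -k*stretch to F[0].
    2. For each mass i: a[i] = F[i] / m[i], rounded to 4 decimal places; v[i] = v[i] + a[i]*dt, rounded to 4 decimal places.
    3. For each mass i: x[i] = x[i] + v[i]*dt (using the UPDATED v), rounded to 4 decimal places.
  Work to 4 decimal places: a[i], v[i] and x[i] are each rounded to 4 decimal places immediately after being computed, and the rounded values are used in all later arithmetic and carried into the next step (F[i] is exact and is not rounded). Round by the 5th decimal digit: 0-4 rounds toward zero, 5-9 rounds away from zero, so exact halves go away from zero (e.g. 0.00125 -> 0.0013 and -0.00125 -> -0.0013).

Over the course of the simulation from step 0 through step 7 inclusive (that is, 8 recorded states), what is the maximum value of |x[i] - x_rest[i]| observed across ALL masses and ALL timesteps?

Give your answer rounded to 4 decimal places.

Answer: 2.7962

Derivation:
Step 0: x=[8.0000 10.0000] v=[0.0000 0.0000]
Step 1: x=[6.5000 11.0000] v=[-3.0000 2.0000]
Step 2: x=[4.5000 12.3750] v=[-4.0000 2.7500]
Step 3: x=[3.3438 13.2813] v=[-2.3125 1.8125]
Step 4: x=[3.8360 13.2032] v=[0.9844 -0.1563]
Step 5: x=[5.7110 12.2833] v=[3.7500 -1.8399]
Step 6: x=[7.8014 11.2203] v=[4.1807 -2.1261]
Step 7: x=[8.7962 10.8025] v=[1.9895 -0.8356]
Max displacement = 2.7962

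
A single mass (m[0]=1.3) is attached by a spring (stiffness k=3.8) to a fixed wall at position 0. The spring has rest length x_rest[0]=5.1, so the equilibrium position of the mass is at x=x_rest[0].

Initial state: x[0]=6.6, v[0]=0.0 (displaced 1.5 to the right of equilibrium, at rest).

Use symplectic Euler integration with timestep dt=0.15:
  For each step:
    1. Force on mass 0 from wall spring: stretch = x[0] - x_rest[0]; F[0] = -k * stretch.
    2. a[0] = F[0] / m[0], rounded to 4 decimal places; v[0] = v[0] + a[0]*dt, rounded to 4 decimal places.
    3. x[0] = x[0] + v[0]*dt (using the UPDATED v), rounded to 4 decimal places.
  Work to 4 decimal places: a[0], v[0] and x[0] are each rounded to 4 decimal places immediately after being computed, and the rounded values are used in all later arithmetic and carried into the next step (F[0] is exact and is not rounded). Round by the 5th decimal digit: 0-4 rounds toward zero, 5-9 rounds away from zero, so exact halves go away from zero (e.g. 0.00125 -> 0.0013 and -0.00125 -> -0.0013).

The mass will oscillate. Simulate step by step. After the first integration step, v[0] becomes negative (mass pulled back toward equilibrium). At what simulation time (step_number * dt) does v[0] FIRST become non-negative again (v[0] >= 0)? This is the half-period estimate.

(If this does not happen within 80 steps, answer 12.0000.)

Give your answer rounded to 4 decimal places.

Step 0: x=[6.6000] v=[0.0000]
Step 1: x=[6.5013] v=[-0.6577]
Step 2: x=[6.3105] v=[-1.2721]
Step 3: x=[6.0401] v=[-1.8029]
Step 4: x=[5.7078] v=[-2.2151]
Step 5: x=[5.3356] v=[-2.4816]
Step 6: x=[4.9479] v=[-2.5849]
Step 7: x=[4.5702] v=[-2.5182]
Step 8: x=[4.2273] v=[-2.2859]
Step 9: x=[3.9418] v=[-1.9033]
Step 10: x=[3.7325] v=[-1.3955]
Step 11: x=[3.6131] v=[-0.7959]
Step 12: x=[3.5915] v=[-0.1440]
Step 13: x=[3.6691] v=[0.5174]
First v>=0 after going negative at step 13, time=1.9500

Answer: 1.9500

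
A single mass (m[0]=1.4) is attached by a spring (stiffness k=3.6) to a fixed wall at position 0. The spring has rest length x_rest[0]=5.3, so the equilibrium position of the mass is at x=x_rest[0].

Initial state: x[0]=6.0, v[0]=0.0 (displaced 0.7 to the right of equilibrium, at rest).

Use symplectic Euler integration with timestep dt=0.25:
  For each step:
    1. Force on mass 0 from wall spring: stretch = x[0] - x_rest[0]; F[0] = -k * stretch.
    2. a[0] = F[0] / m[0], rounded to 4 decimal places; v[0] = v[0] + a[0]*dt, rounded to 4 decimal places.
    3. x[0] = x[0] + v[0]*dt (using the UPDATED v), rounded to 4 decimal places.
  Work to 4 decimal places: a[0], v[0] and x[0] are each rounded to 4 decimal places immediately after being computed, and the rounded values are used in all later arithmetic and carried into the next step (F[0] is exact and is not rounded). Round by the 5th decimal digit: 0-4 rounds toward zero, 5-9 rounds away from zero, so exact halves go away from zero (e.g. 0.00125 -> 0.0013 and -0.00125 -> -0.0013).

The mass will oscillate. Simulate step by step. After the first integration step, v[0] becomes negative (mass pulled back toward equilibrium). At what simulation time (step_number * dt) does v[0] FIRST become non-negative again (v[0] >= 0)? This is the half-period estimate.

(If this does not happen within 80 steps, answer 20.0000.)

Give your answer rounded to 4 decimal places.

Answer: 2.0000

Derivation:
Step 0: x=[6.0000] v=[0.0000]
Step 1: x=[5.8875] v=[-0.4500]
Step 2: x=[5.6806] v=[-0.8277]
Step 3: x=[5.4125] v=[-1.0724]
Step 4: x=[5.1263] v=[-1.1447]
Step 5: x=[4.8681] v=[-1.0330]
Step 6: x=[4.6793] v=[-0.7554]
Step 7: x=[4.5902] v=[-0.3564]
Step 8: x=[4.6152] v=[0.0999]
First v>=0 after going negative at step 8, time=2.0000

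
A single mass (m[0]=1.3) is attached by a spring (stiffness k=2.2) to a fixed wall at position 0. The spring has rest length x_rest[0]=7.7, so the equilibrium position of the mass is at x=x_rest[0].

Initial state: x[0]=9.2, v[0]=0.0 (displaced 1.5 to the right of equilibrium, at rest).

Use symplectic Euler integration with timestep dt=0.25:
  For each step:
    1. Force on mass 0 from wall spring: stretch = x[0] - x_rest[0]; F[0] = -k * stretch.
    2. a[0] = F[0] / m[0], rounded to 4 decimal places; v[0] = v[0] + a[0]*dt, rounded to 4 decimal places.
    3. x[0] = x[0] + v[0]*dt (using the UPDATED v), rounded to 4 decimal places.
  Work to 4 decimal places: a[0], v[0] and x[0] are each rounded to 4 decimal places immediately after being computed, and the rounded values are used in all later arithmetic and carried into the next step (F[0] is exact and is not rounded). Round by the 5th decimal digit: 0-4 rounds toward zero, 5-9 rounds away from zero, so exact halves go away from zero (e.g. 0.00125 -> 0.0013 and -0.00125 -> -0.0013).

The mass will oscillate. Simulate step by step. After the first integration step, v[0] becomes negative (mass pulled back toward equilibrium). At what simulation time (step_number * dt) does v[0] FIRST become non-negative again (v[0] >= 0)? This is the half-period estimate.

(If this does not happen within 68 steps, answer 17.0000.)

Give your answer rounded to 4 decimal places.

Step 0: x=[9.2000] v=[0.0000]
Step 1: x=[9.0414] v=[-0.6346]
Step 2: x=[8.7409] v=[-1.2021]
Step 3: x=[8.3303] v=[-1.6425]
Step 4: x=[7.8530] v=[-1.9092]
Step 5: x=[7.3595] v=[-1.9739]
Step 6: x=[6.9020] v=[-1.8299]
Step 7: x=[6.5289] v=[-1.4923]
Step 8: x=[6.2797] v=[-0.9968]
Step 9: x=[6.1807] v=[-0.3959]
Step 10: x=[6.2424] v=[0.2469]
First v>=0 after going negative at step 10, time=2.5000

Answer: 2.5000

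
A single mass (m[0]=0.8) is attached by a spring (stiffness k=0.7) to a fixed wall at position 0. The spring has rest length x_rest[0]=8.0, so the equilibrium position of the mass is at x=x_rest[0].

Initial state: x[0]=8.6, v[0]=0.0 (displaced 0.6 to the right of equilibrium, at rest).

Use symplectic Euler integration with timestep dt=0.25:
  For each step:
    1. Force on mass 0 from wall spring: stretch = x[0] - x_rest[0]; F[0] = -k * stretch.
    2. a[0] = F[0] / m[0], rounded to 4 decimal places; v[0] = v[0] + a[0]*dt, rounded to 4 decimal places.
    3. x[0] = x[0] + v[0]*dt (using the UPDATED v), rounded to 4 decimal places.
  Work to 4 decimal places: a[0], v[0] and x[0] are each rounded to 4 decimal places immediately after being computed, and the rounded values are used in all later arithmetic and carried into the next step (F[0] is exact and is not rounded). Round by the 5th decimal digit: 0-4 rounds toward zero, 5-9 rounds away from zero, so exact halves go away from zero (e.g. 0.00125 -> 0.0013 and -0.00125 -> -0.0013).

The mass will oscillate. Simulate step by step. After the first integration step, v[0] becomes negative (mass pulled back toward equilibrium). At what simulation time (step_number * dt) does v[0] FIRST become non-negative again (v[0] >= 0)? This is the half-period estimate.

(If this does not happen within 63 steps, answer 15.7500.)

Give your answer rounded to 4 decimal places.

Answer: 3.5000

Derivation:
Step 0: x=[8.6000] v=[0.0000]
Step 1: x=[8.5672] v=[-0.1313]
Step 2: x=[8.5034] v=[-0.2554]
Step 3: x=[8.4120] v=[-0.3655]
Step 4: x=[8.2981] v=[-0.4556]
Step 5: x=[8.1679] v=[-0.5208]
Step 6: x=[8.0285] v=[-0.5575]
Step 7: x=[7.8876] v=[-0.5637]
Step 8: x=[7.7528] v=[-0.5391]
Step 9: x=[7.6316] v=[-0.4850]
Step 10: x=[7.5305] v=[-0.4044]
Step 11: x=[7.4551] v=[-0.3017]
Step 12: x=[7.4095] v=[-0.1825]
Step 13: x=[7.3962] v=[-0.0533]
Step 14: x=[7.4159] v=[0.0788]
First v>=0 after going negative at step 14, time=3.5000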